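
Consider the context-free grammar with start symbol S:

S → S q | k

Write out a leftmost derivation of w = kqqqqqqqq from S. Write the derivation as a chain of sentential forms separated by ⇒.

S⇒Sq⇒Sqq⇒Sqqq⇒Sqqqq⇒Sqqqqq⇒Sqqqqqq⇒Sqqqqqqq⇒Sqqqqqqqq⇒kqqqqqqqq

S ⇒ Sq   [S → S q]
Sq ⇒ Sqq   [S → S q]
Sqq ⇒ Sqqq   [S → S q]
Sqqq ⇒ Sqqqq   [S → S q]
Sqqqq ⇒ Sqqqqq   [S → S q]
Sqqqqq ⇒ Sqqqqqq   [S → S q]
Sqqqqqq ⇒ Sqqqqqqq   [S → S q]
Sqqqqqqq ⇒ Sqqqqqqqq   [S → S q]
Sqqqqqqqq ⇒ kqqqqqqqq   [S → k]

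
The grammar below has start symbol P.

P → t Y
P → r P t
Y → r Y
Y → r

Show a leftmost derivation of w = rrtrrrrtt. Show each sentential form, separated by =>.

P=>rPt=>rrPtt=>rrtYtt=>rrtrYtt=>rrtrrYtt=>rrtrrrYtt=>rrtrrrrtt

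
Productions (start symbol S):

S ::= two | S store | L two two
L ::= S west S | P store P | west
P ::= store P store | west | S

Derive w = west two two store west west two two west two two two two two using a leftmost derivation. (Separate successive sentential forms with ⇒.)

S ⇒ L two two ⇒ S west S two two ⇒ S store west S two two ⇒ L two two store west S two two ⇒ west two two store west S two two ⇒ west two two store west L two two two two ⇒ west two two store west S west S two two two two ⇒ west two two store west L two two west S two two two two ⇒ west two two store west west two two west S two two two two ⇒ west two two store west west two two west two two two two two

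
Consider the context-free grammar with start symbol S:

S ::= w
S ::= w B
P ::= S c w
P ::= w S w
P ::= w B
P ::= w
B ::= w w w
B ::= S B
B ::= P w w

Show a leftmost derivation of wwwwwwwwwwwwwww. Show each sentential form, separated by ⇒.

S ⇒ wB   [S ::= w B]
wB ⇒ wPww   [B ::= P w w]
wPww ⇒ wwSwww   [P ::= w S w]
wwSwww ⇒ wwwBwww   [S ::= w B]
wwwBwww ⇒ wwwSBwww   [B ::= S B]
wwwSBwww ⇒ wwwwBBwww   [S ::= w B]
wwwwBBwww ⇒ wwwwPwwBwww   [B ::= P w w]
wwwwPwwBwww ⇒ wwwwwSwwwBwww   [P ::= w S w]
wwwwwSwwwBwww ⇒ wwwwwwwwwBwww   [S ::= w]
wwwwwwwwwBwww ⇒ wwwwwwwwwwwwwww   [B ::= w w w]

S ⇒ wB ⇒ wPww ⇒ wwSwww ⇒ wwwBwww ⇒ wwwSBwww ⇒ wwwwBBwww ⇒ wwwwPwwBwww ⇒ wwwwwSwwwBwww ⇒ wwwwwwwwwBwww ⇒ wwwwwwwwwwwwwww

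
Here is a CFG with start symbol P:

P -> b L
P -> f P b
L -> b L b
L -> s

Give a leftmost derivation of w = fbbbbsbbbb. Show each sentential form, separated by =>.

P => fPb   [P -> f P b]
fPb => fbLb   [P -> b L]
fbLb => fbbLbb   [L -> b L b]
fbbLbb => fbbbLbbb   [L -> b L b]
fbbbLbbb => fbbbbLbbbb   [L -> b L b]
fbbbbLbbbb => fbbbbsbbbb   [L -> s]

P => fPb => fbLb => fbbLbb => fbbbLbbb => fbbbbLbbbb => fbbbbsbbbb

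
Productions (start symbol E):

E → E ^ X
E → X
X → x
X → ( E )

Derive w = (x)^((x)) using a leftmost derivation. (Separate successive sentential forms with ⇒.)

E ⇒ E^X   [E → E ^ X]
E^X ⇒ X^X   [E → X]
X^X ⇒ (E)^X   [X → ( E )]
(E)^X ⇒ (X)^X   [E → X]
(X)^X ⇒ (x)^X   [X → x]
(x)^X ⇒ (x)^(E)   [X → ( E )]
(x)^(E) ⇒ (x)^(X)   [E → X]
(x)^(X) ⇒ (x)^((E))   [X → ( E )]
(x)^((E)) ⇒ (x)^((X))   [E → X]
(x)^((X)) ⇒ (x)^((x))   [X → x]

E ⇒ E^X ⇒ X^X ⇒ (E)^X ⇒ (X)^X ⇒ (x)^X ⇒ (x)^(E) ⇒ (x)^(X) ⇒ (x)^((E)) ⇒ (x)^((X)) ⇒ (x)^((x))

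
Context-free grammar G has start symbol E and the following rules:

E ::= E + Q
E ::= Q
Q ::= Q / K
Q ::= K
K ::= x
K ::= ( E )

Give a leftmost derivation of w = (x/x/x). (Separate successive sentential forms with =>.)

E => Q => K => (E) => (Q) => (Q/K) => (Q/K/K) => (K/K/K) => (x/K/K) => (x/x/K) => (x/x/x)

E => Q   [E ::= Q]
Q => K   [Q ::= K]
K => (E)   [K ::= ( E )]
(E) => (Q)   [E ::= Q]
(Q) => (Q/K)   [Q ::= Q / K]
(Q/K) => (Q/K/K)   [Q ::= Q / K]
(Q/K/K) => (K/K/K)   [Q ::= K]
(K/K/K) => (x/K/K)   [K ::= x]
(x/K/K) => (x/x/K)   [K ::= x]
(x/x/K) => (x/x/x)   [K ::= x]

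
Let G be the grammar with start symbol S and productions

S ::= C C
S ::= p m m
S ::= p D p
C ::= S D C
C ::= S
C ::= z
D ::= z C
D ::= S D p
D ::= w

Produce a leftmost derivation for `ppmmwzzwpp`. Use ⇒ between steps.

S ⇒ pDp ⇒ pSDpp ⇒ pCCDpp ⇒ pSDCCDpp ⇒ ppmmDCCDpp ⇒ ppmmwCCDpp ⇒ ppmmwzCDpp ⇒ ppmmwzzDpp ⇒ ppmmwzzwpp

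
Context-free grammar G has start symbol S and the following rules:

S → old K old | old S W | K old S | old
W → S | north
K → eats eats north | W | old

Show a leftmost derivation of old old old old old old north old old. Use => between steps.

S => K old S   [S → K old S]
K old S => old old S   [K → old]
old old S => old old K old S   [S → K old S]
old old K old S => old old old old S   [K → old]
old old old old S => old old old old old K old   [S → old K old]
old old old old old K old => old old old old old W old   [K → W]
old old old old old W old => old old old old old S old   [W → S]
old old old old old S old => old old old old old old K old old   [S → old K old]
old old old old old old K old old => old old old old old old W old old   [K → W]
old old old old old old W old old => old old old old old old north old old   [W → north]

S => K old S => old old S => old old K old S => old old old old S => old old old old old K old => old old old old old W old => old old old old old S old => old old old old old old K old old => old old old old old old W old old => old old old old old old north old old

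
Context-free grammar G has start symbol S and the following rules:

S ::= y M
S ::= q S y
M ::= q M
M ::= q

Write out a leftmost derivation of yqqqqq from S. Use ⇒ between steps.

S ⇒ yM ⇒ yqM ⇒ yqqM ⇒ yqqqM ⇒ yqqqqM ⇒ yqqqqq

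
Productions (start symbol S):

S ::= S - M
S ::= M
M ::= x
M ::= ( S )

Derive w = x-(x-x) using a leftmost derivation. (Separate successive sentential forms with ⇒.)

S ⇒ S-M ⇒ M-M ⇒ x-M ⇒ x-(S) ⇒ x-(S-M) ⇒ x-(M-M) ⇒ x-(x-M) ⇒ x-(x-x)

S ⇒ S-M   [S ::= S - M]
S-M ⇒ M-M   [S ::= M]
M-M ⇒ x-M   [M ::= x]
x-M ⇒ x-(S)   [M ::= ( S )]
x-(S) ⇒ x-(S-M)   [S ::= S - M]
x-(S-M) ⇒ x-(M-M)   [S ::= M]
x-(M-M) ⇒ x-(x-M)   [M ::= x]
x-(x-M) ⇒ x-(x-x)   [M ::= x]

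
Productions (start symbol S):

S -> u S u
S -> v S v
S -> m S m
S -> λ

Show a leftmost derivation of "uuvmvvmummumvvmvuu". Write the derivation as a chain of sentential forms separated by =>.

S => uSu   [S -> u S u]
uSu => uuSuu   [S -> u S u]
uuSuu => uuvSvuu   [S -> v S v]
uuvSvuu => uuvmSmvuu   [S -> m S m]
uuvmSmvuu => uuvmvSvmvuu   [S -> v S v]
uuvmvSvmvuu => uuvmvvSvvmvuu   [S -> v S v]
uuvmvvSvvmvuu => uuvmvvmSmvvmvuu   [S -> m S m]
uuvmvvmSmvvmvuu => uuvmvvmuSumvvmvuu   [S -> u S u]
uuvmvvmuSumvvmvuu => uuvmvvmumSmumvvmvuu   [S -> m S m]
uuvmvvmumSmumvvmvuu => uuvmvvmummumvvmvuu   [S -> λ]

S => uSu => uuSuu => uuvSvuu => uuvmSmvuu => uuvmvSvmvuu => uuvmvvSvvmvuu => uuvmvvmSmvvmvuu => uuvmvvmuSumvvmvuu => uuvmvvmumSmumvvmvuu => uuvmvvmummumvvmvuu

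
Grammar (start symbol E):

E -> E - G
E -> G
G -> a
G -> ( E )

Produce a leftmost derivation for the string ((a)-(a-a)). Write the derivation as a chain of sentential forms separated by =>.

E => G => (E) => (E-G) => (G-G) => ((E)-G) => ((G)-G) => ((a)-G) => ((a)-(E)) => ((a)-(E-G)) => ((a)-(G-G)) => ((a)-(a-G)) => ((a)-(a-a))

E => G   [E -> G]
G => (E)   [G -> ( E )]
(E) => (E-G)   [E -> E - G]
(E-G) => (G-G)   [E -> G]
(G-G) => ((E)-G)   [G -> ( E )]
((E)-G) => ((G)-G)   [E -> G]
((G)-G) => ((a)-G)   [G -> a]
((a)-G) => ((a)-(E))   [G -> ( E )]
((a)-(E)) => ((a)-(E-G))   [E -> E - G]
((a)-(E-G)) => ((a)-(G-G))   [E -> G]
((a)-(G-G)) => ((a)-(a-G))   [G -> a]
((a)-(a-G)) => ((a)-(a-a))   [G -> a]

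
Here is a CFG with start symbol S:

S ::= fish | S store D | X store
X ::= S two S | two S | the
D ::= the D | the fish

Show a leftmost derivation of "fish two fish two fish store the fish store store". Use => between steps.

S => X store   [S ::= X store]
X store => S two S store   [X ::= S two S]
S two S store => fish two S store   [S ::= fish]
fish two S store => fish two X store store   [S ::= X store]
fish two X store store => fish two S two S store store   [X ::= S two S]
fish two S two S store store => fish two fish two S store store   [S ::= fish]
fish two fish two S store store => fish two fish two S store D store store   [S ::= S store D]
fish two fish two S store D store store => fish two fish two fish store D store store   [S ::= fish]
fish two fish two fish store D store store => fish two fish two fish store the fish store store   [D ::= the fish]

S => X store => S two S store => fish two S store => fish two X store store => fish two S two S store store => fish two fish two S store store => fish two fish two S store D store store => fish two fish two fish store D store store => fish two fish two fish store the fish store store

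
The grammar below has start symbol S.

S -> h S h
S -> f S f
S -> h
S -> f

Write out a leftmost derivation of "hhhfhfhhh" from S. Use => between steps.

S=>hSh=>hhShh=>hhhShhh=>hhhfSfhhh=>hhhfhfhhh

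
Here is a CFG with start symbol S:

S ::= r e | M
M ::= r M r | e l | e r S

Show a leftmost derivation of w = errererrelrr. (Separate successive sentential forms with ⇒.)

S ⇒ M ⇒ erS ⇒ erM ⇒ errMr ⇒ errerSr ⇒ errerMr ⇒ errererSr ⇒ errererMr ⇒ errererrMrr ⇒ errererrelrr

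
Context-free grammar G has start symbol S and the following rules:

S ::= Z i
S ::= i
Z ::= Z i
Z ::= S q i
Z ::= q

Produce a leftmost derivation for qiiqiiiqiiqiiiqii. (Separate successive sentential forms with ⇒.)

S ⇒ Zi ⇒ Sqii ⇒ Ziqii ⇒ Ziiqii ⇒ Sqiiiqii ⇒ Ziqiiiqii ⇒ Sqiiqiiiqii ⇒ Ziqiiqiiiqii ⇒ Ziiqiiqiiiqii ⇒ Sqiiiqiiqiiiqii ⇒ Ziqiiiqiiqiiiqii ⇒ Ziiqiiiqiiqiiiqii ⇒ qiiqiiiqiiqiiiqii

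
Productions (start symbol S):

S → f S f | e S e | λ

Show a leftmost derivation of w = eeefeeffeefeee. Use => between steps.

S => eSe   [S → e S e]
eSe => eeSee   [S → e S e]
eeSee => eeeSeee   [S → e S e]
eeeSeee => eeefSfeee   [S → f S f]
eeefSfeee => eeefeSefeee   [S → e S e]
eeefeSefeee => eeefeeSeefeee   [S → e S e]
eeefeeSeefeee => eeefeefSfeefeee   [S → f S f]
eeefeefSfeefeee => eeefeeffeefeee   [S → λ]

S=>eSe=>eeSee=>eeeSeee=>eeefSfeee=>eeefeSefeee=>eeefeeSeefeee=>eeefeefSfeefeee=>eeefeeffeefeee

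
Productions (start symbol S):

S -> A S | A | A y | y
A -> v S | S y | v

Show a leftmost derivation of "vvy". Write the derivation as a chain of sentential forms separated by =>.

S => Ay   [S -> A y]
Ay => vSy   [A -> v S]
vSy => vAy   [S -> A]
vAy => vvy   [A -> v]

S => Ay => vSy => vAy => vvy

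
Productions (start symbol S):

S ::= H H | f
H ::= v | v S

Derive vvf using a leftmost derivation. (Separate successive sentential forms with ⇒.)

S ⇒ HH   [S ::= H H]
HH ⇒ vH   [H ::= v]
vH ⇒ vvS   [H ::= v S]
vvS ⇒ vvf   [S ::= f]

S ⇒ HH ⇒ vH ⇒ vvS ⇒ vvf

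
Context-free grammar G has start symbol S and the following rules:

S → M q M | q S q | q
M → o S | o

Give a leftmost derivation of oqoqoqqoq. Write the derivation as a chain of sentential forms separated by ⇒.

S ⇒ MqM   [S → M q M]
MqM ⇒ oSqM   [M → o S]
oSqM ⇒ oqSqqM   [S → q S q]
oqSqqM ⇒ oqMqMqqM   [S → M q M]
oqMqMqqM ⇒ oqoqMqqM   [M → o]
oqoqMqqM ⇒ oqoqoqqM   [M → o]
oqoqoqqM ⇒ oqoqoqqoS   [M → o S]
oqoqoqqoS ⇒ oqoqoqqoq   [S → q]

S ⇒ MqM ⇒ oSqM ⇒ oqSqqM ⇒ oqMqMqqM ⇒ oqoqMqqM ⇒ oqoqoqqM ⇒ oqoqoqqoS ⇒ oqoqoqqoq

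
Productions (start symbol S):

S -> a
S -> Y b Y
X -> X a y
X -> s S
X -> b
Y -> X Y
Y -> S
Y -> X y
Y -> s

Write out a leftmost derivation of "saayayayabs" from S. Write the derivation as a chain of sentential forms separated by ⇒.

S ⇒ YbY   [S -> Y b Y]
YbY ⇒ XYbY   [Y -> X Y]
XYbY ⇒ XayYbY   [X -> X a y]
XayYbY ⇒ XayayYbY   [X -> X a y]
XayayYbY ⇒ XayayayYbY   [X -> X a y]
XayayayYbY ⇒ sSayayayYbY   [X -> s S]
sSayayayYbY ⇒ saayayayYbY   [S -> a]
saayayayYbY ⇒ saayayaySbY   [Y -> S]
saayayaySbY ⇒ saayayayabY   [S -> a]
saayayayabY ⇒ saayayayabs   [Y -> s]

S⇒YbY⇒XYbY⇒XayYbY⇒XayayYbY⇒XayayayYbY⇒sSayayayYbY⇒saayayayYbY⇒saayayaySbY⇒saayayayabY⇒saayayayabs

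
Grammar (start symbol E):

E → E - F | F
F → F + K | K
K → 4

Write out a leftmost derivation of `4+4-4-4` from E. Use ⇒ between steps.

E ⇒ E-F   [E → E - F]
E-F ⇒ E-F-F   [E → E - F]
E-F-F ⇒ F-F-F   [E → F]
F-F-F ⇒ F+K-F-F   [F → F + K]
F+K-F-F ⇒ K+K-F-F   [F → K]
K+K-F-F ⇒ 4+K-F-F   [K → 4]
4+K-F-F ⇒ 4+4-F-F   [K → 4]
4+4-F-F ⇒ 4+4-K-F   [F → K]
4+4-K-F ⇒ 4+4-4-F   [K → 4]
4+4-4-F ⇒ 4+4-4-K   [F → K]
4+4-4-K ⇒ 4+4-4-4   [K → 4]

E ⇒ E-F ⇒ E-F-F ⇒ F-F-F ⇒ F+K-F-F ⇒ K+K-F-F ⇒ 4+K-F-F ⇒ 4+4-F-F ⇒ 4+4-K-F ⇒ 4+4-4-F ⇒ 4+4-4-K ⇒ 4+4-4-4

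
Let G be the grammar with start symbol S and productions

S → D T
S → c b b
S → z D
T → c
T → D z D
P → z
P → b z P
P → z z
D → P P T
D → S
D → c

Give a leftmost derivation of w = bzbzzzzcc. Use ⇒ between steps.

S⇒DT⇒PPTT⇒bzPPTT⇒bzbzPPTT⇒bzbzzzPTT⇒bzbzzzzTT⇒bzbzzzzcT⇒bzbzzzzcc

S ⇒ DT   [S → D T]
DT ⇒ PPTT   [D → P P T]
PPTT ⇒ bzPPTT   [P → b z P]
bzPPTT ⇒ bzbzPPTT   [P → b z P]
bzbzPPTT ⇒ bzbzzzPTT   [P → z z]
bzbzzzPTT ⇒ bzbzzzzTT   [P → z]
bzbzzzzTT ⇒ bzbzzzzcT   [T → c]
bzbzzzzcT ⇒ bzbzzzzcc   [T → c]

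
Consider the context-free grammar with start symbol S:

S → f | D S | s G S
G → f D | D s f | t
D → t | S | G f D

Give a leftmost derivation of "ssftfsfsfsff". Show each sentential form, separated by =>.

S => sGS => sDsfS => sSsfS => ssGSsfS => ssfDSsfS => ssftSsfS => ssftfsfS => ssftfsfsGS => ssftfsfsDsfS => ssftfsfsSsfS => ssftfsfsfsfS => ssftfsfsfsff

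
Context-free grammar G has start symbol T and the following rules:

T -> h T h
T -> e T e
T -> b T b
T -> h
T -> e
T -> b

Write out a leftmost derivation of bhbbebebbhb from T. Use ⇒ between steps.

T ⇒ bTb ⇒ bhThb ⇒ bhbTbhb ⇒ bhbbTbbhb ⇒ bhbbeTebbhb ⇒ bhbbebebbhb

T ⇒ bTb   [T -> b T b]
bTb ⇒ bhThb   [T -> h T h]
bhThb ⇒ bhbTbhb   [T -> b T b]
bhbTbhb ⇒ bhbbTbbhb   [T -> b T b]
bhbbTbbhb ⇒ bhbbeTebbhb   [T -> e T e]
bhbbeTebbhb ⇒ bhbbebebbhb   [T -> b]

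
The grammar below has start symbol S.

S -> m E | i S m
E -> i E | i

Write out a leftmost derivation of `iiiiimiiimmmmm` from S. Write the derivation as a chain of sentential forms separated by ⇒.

S ⇒ iSm   [S -> i S m]
iSm ⇒ iiSmm   [S -> i S m]
iiSmm ⇒ iiiSmmm   [S -> i S m]
iiiSmmm ⇒ iiiiSmmmm   [S -> i S m]
iiiiSmmmm ⇒ iiiiiSmmmmm   [S -> i S m]
iiiiiSmmmmm ⇒ iiiiimEmmmmm   [S -> m E]
iiiiimEmmmmm ⇒ iiiiimiEmmmmm   [E -> i E]
iiiiimiEmmmmm ⇒ iiiiimiiEmmmmm   [E -> i E]
iiiiimiiEmmmmm ⇒ iiiiimiiimmmmm   [E -> i]

S⇒iSm⇒iiSmm⇒iiiSmmm⇒iiiiSmmmm⇒iiiiiSmmmmm⇒iiiiimEmmmmm⇒iiiiimiEmmmmm⇒iiiiimiiEmmmmm⇒iiiiimiiimmmmm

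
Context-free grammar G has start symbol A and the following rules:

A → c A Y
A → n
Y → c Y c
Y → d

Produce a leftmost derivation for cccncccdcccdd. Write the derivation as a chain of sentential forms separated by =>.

A => cAY => ccAYY => cccAYYY => cccnYYY => cccncYcYY => cccnccYccYY => cccncccYcccYY => cccncccdcccYY => cccncccdcccdY => cccncccdcccdd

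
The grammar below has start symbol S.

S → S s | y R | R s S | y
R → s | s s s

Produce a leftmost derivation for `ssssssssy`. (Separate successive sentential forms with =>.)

S => RsS   [S → R s S]
RsS => ssS   [R → s]
ssS => ssRsS   [S → R s S]
ssRsS => ssssS   [R → s]
ssssS => ssssRsS   [S → R s S]
ssssRsS => ssssssssS   [R → s s s]
ssssssssS => ssssssssy   [S → y]

S=>RsS=>ssS=>ssRsS=>ssssS=>ssssRsS=>ssssssssS=>ssssssssy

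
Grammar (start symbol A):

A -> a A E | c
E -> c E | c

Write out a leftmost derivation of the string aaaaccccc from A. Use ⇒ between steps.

A ⇒ aAE   [A -> a A E]
aAE ⇒ aaAEE   [A -> a A E]
aaAEE ⇒ aaaAEEE   [A -> a A E]
aaaAEEE ⇒ aaaaAEEEE   [A -> a A E]
aaaaAEEEE ⇒ aaaacEEEE   [A -> c]
aaaacEEEE ⇒ aaaaccEEE   [E -> c]
aaaaccEEE ⇒ aaaacccEE   [E -> c]
aaaacccEE ⇒ aaaaccccE   [E -> c]
aaaaccccE ⇒ aaaaccccc   [E -> c]

A⇒aAE⇒aaAEE⇒aaaAEEE⇒aaaaAEEEE⇒aaaacEEEE⇒aaaaccEEE⇒aaaacccEE⇒aaaaccccE⇒aaaaccccc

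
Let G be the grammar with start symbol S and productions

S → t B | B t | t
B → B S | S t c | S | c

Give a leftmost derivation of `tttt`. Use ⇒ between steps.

S ⇒ tB ⇒ tS ⇒ ttB ⇒ ttS ⇒ tttB ⇒ tttS ⇒ tttt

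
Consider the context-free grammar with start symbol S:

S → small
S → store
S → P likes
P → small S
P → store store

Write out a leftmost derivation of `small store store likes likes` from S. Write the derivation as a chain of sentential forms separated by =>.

S => P likes => small S likes => small P likes likes => small store store likes likes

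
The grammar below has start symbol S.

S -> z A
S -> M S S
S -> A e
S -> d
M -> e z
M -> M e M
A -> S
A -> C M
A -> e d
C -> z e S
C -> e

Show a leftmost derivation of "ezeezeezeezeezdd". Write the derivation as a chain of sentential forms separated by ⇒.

S ⇒ MSS   [S -> M S S]
MSS ⇒ MeMSS   [M -> M e M]
MeMSS ⇒ MeMeMSS   [M -> M e M]
MeMeMSS ⇒ MeMeMeMSS   [M -> M e M]
MeMeMeMSS ⇒ MeMeMeMeMSS   [M -> M e M]
MeMeMeMeMSS ⇒ ezeMeMeMeMSS   [M -> e z]
ezeMeMeMeMSS ⇒ ezeezeMeMeMSS   [M -> e z]
ezeezeMeMeMSS ⇒ ezeezeezeMeMSS   [M -> e z]
ezeezeezeMeMSS ⇒ ezeezeezeezeMSS   [M -> e z]
ezeezeezeezeMSS ⇒ ezeezeezeezeezSS   [M -> e z]
ezeezeezeezeezSS ⇒ ezeezeezeezeezdS   [S -> d]
ezeezeezeezeezdS ⇒ ezeezeezeezeezdd   [S -> d]

S ⇒ MSS ⇒ MeMSS ⇒ MeMeMSS ⇒ MeMeMeMSS ⇒ MeMeMeMeMSS ⇒ ezeMeMeMeMSS ⇒ ezeezeMeMeMSS ⇒ ezeezeezeMeMSS ⇒ ezeezeezeezeMSS ⇒ ezeezeezeezeezSS ⇒ ezeezeezeezeezdS ⇒ ezeezeezeezeezdd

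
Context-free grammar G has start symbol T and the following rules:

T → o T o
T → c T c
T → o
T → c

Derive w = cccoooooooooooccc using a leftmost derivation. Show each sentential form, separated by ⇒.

T ⇒ cTc   [T → c T c]
cTc ⇒ ccTcc   [T → c T c]
ccTcc ⇒ cccTccc   [T → c T c]
cccTccc ⇒ cccoToccc   [T → o T o]
cccoToccc ⇒ cccooTooccc   [T → o T o]
cccooTooccc ⇒ cccoooToooccc   [T → o T o]
cccoooToooccc ⇒ cccooooTooooccc   [T → o T o]
cccooooTooooccc ⇒ cccoooooToooooccc   [T → o T o]
cccoooooToooooccc ⇒ cccoooooooooooccc   [T → o]

T⇒cTc⇒ccTcc⇒cccTccc⇒cccoToccc⇒cccooTooccc⇒cccoooToooccc⇒cccooooTooooccc⇒cccoooooToooooccc⇒cccoooooooooooccc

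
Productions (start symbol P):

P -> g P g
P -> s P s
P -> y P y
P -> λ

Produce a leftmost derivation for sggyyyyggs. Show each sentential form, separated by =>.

P => sPs => sgPgs => sggPggs => sggyPyggs => sggyyPyyggs => sggyyyyggs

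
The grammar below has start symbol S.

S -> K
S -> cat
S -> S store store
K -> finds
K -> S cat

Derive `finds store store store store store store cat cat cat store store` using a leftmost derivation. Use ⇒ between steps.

S ⇒ S store store   [S -> S store store]
S store store ⇒ K store store   [S -> K]
K store store ⇒ S cat store store   [K -> S cat]
S cat store store ⇒ K cat store store   [S -> K]
K cat store store ⇒ S cat cat store store   [K -> S cat]
S cat cat store store ⇒ K cat cat store store   [S -> K]
K cat cat store store ⇒ S cat cat cat store store   [K -> S cat]
S cat cat cat store store ⇒ S store store cat cat cat store store   [S -> S store store]
S store store cat cat cat store store ⇒ S store store store store cat cat cat store store   [S -> S store store]
S store store store store cat cat cat store store ⇒ S store store store store store store cat cat cat store store   [S -> S store store]
S store store store store store store cat cat cat store store ⇒ K store store store store store store cat cat cat store store   [S -> K]
K store store store store store store cat cat cat store store ⇒ finds store store store store store store cat cat cat store store   [K -> finds]

S ⇒ S store store ⇒ K store store ⇒ S cat store store ⇒ K cat store store ⇒ S cat cat store store ⇒ K cat cat store store ⇒ S cat cat cat store store ⇒ S store store cat cat cat store store ⇒ S store store store store cat cat cat store store ⇒ S store store store store store store cat cat cat store store ⇒ K store store store store store store cat cat cat store store ⇒ finds store store store store store store cat cat cat store store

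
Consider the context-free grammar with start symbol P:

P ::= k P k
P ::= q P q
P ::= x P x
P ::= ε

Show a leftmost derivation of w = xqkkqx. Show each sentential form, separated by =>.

P => xPx   [P ::= x P x]
xPx => xqPqx   [P ::= q P q]
xqPqx => xqkPkqx   [P ::= k P k]
xqkPkqx => xqkkqx   [P ::= ε]

P => xPx => xqPqx => xqkPkqx => xqkkqx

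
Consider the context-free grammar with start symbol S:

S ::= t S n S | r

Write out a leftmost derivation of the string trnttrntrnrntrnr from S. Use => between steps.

S => tSnS   [S ::= t S n S]
tSnS => trnS   [S ::= r]
trnS => trntSnS   [S ::= t S n S]
trntSnS => trnttSnSnS   [S ::= t S n S]
trnttSnSnS => trnttrnSnS   [S ::= r]
trnttrnSnS => trnttrntSnSnS   [S ::= t S n S]
trnttrntSnSnS => trnttrntrnSnS   [S ::= r]
trnttrntrnSnS => trnttrntrnrnS   [S ::= r]
trnttrntrnrnS => trnttrntrnrntSnS   [S ::= t S n S]
trnttrntrnrntSnS => trnttrntrnrntrnS   [S ::= r]
trnttrntrnrntrnS => trnttrntrnrntrnr   [S ::= r]

S => tSnS => trnS => trntSnS => trnttSnSnS => trnttrnSnS => trnttrntSnSnS => trnttrntrnSnS => trnttrntrnrnS => trnttrntrnrntSnS => trnttrntrnrntrnS => trnttrntrnrntrnr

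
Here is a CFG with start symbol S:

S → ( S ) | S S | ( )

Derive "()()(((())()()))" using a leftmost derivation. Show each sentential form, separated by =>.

S => SS   [S → S S]
SS => SSS   [S → S S]
SSS => ()SS   [S → ( )]
()SS => ()()S   [S → ( )]
()()S => ()()(S)   [S → ( S )]
()()(S) => ()()((S))   [S → ( S )]
()()((S)) => ()()((SS))   [S → S S]
()()((SS)) => ()()((SSS))   [S → S S]
()()((SSS)) => ()()(((S)SS))   [S → ( S )]
()()(((S)SS)) => ()()(((())SS))   [S → ( )]
()()(((())SS)) => ()()(((())()S))   [S → ( )]
()()(((())()S)) => ()()(((())()()))   [S → ( )]

S=>SS=>SSS=>()SS=>()()S=>()()(S)=>()()((S))=>()()((SS))=>()()((SSS))=>()()(((S)SS))=>()()(((())SS))=>()()(((())()S))=>()()(((())()()))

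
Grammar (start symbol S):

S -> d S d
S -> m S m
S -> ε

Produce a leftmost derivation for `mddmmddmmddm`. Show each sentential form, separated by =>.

S=>mSm=>mdSdm=>mddSddm=>mddmSmddm=>mddmmSmmddm=>mddmmdSdmmddm=>mddmmddmmddm

S => mSm   [S -> m S m]
mSm => mdSdm   [S -> d S d]
mdSdm => mddSddm   [S -> d S d]
mddSddm => mddmSmddm   [S -> m S m]
mddmSmddm => mddmmSmmddm   [S -> m S m]
mddmmSmmddm => mddmmdSdmmddm   [S -> d S d]
mddmmdSdmmddm => mddmmddmmddm   [S -> ε]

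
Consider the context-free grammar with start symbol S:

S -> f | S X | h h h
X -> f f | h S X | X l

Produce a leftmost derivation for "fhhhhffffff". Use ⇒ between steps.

S ⇒ SX ⇒ fX ⇒ fhSX ⇒ fhSXX ⇒ fhSXXX ⇒ fhhhhXXX ⇒ fhhhhffXX ⇒ fhhhhffffX ⇒ fhhhhffffff

S ⇒ SX   [S -> S X]
SX ⇒ fX   [S -> f]
fX ⇒ fhSX   [X -> h S X]
fhSX ⇒ fhSXX   [S -> S X]
fhSXX ⇒ fhSXXX   [S -> S X]
fhSXXX ⇒ fhhhhXXX   [S -> h h h]
fhhhhXXX ⇒ fhhhhffXX   [X -> f f]
fhhhhffXX ⇒ fhhhhffffX   [X -> f f]
fhhhhffffX ⇒ fhhhhffffff   [X -> f f]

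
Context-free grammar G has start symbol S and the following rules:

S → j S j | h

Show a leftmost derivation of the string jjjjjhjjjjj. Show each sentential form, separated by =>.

S => jSj   [S → j S j]
jSj => jjSjj   [S → j S j]
jjSjj => jjjSjjj   [S → j S j]
jjjSjjj => jjjjSjjjj   [S → j S j]
jjjjSjjjj => jjjjjSjjjjj   [S → j S j]
jjjjjSjjjjj => jjjjjhjjjjj   [S → h]

S => jSj => jjSjj => jjjSjjj => jjjjSjjjj => jjjjjSjjjjj => jjjjjhjjjjj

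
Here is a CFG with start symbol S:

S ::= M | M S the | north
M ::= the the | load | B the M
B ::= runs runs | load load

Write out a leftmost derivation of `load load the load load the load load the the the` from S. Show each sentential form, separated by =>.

S => M => B the M => load load the M => load load the B the M => load load the load load the M => load load the load load the B the M => load load the load load the load load the M => load load the load load the load load the the the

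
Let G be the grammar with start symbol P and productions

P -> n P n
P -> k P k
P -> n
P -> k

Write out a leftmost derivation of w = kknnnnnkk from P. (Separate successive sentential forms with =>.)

P => kPk => kkPkk => kknPnkk => kknnPnnkk => kknnnnnkk

P => kPk   [P -> k P k]
kPk => kkPkk   [P -> k P k]
kkPkk => kknPnkk   [P -> n P n]
kknPnkk => kknnPnnkk   [P -> n P n]
kknnPnnkk => kknnnnnkk   [P -> n]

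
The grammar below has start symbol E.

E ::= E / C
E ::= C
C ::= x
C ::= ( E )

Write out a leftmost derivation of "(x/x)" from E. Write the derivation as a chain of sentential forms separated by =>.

E => C => (E) => (E/C) => (C/C) => (x/C) => (x/x)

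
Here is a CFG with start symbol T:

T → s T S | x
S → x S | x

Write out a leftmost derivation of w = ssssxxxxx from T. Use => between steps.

T => sTS   [T → s T S]
sTS => ssTSS   [T → s T S]
ssTSS => sssTSSS   [T → s T S]
sssTSSS => ssssTSSSS   [T → s T S]
ssssTSSSS => ssssxSSSS   [T → x]
ssssxSSSS => ssssxxSSS   [S → x]
ssssxxSSS => ssssxxxSS   [S → x]
ssssxxxSS => ssssxxxxS   [S → x]
ssssxxxxS => ssssxxxxx   [S → x]

T => sTS => ssTSS => sssTSSS => ssssTSSSS => ssssxSSSS => ssssxxSSS => ssssxxxSS => ssssxxxxS => ssssxxxxx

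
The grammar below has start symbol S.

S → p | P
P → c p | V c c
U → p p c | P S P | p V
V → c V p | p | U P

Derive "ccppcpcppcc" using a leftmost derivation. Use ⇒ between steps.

S ⇒ P ⇒ Vcc ⇒ cVpcc ⇒ cUPpcc ⇒ cPSPPpcc ⇒ ccpSPPpcc ⇒ ccppPPpcc ⇒ ccppcpPpcc ⇒ ccppcpcppcc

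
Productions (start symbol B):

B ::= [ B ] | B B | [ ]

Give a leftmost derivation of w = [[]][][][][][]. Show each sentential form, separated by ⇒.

B ⇒ BB ⇒ BBB ⇒ [B]BB ⇒ [[]]BB ⇒ [[]]BBB ⇒ [[]][]BB ⇒ [[]][]BBB ⇒ [[]][]BBBB ⇒ [[]][][]BBB ⇒ [[]][][][]BB ⇒ [[]][][][][]B ⇒ [[]][][][][][]

B ⇒ BB   [B ::= B B]
BB ⇒ BBB   [B ::= B B]
BBB ⇒ [B]BB   [B ::= [ B ]]
[B]BB ⇒ [[]]BB   [B ::= [ ]]
[[]]BB ⇒ [[]]BBB   [B ::= B B]
[[]]BBB ⇒ [[]][]BB   [B ::= [ ]]
[[]][]BB ⇒ [[]][]BBB   [B ::= B B]
[[]][]BBB ⇒ [[]][]BBBB   [B ::= B B]
[[]][]BBBB ⇒ [[]][][]BBB   [B ::= [ ]]
[[]][][]BBB ⇒ [[]][][][]BB   [B ::= [ ]]
[[]][][][]BB ⇒ [[]][][][][]B   [B ::= [ ]]
[[]][][][][]B ⇒ [[]][][][][][]   [B ::= [ ]]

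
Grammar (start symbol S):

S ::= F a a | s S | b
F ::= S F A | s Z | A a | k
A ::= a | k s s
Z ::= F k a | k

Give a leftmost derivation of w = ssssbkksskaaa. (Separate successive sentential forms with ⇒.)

S ⇒ Faa   [S ::= F a a]
Faa ⇒ sZaa   [F ::= s Z]
sZaa ⇒ sFkaaa   [Z ::= F k a]
sFkaaa ⇒ sSFAkaaa   [F ::= S F A]
sSFAkaaa ⇒ ssSFAkaaa   [S ::= s S]
ssSFAkaaa ⇒ sssSFAkaaa   [S ::= s S]
sssSFAkaaa ⇒ ssssSFAkaaa   [S ::= s S]
ssssSFAkaaa ⇒ ssssbFAkaaa   [S ::= b]
ssssbFAkaaa ⇒ ssssbkAkaaa   [F ::= k]
ssssbkAkaaa ⇒ ssssbkksskaaa   [A ::= k s s]

S⇒Faa⇒sZaa⇒sFkaaa⇒sSFAkaaa⇒ssSFAkaaa⇒sssSFAkaaa⇒ssssSFAkaaa⇒ssssbFAkaaa⇒ssssbkAkaaa⇒ssssbkksskaaa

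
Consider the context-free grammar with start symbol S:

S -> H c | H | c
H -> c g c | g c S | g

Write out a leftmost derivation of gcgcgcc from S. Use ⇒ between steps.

S ⇒ H   [S -> H]
H ⇒ gcS   [H -> g c S]
gcS ⇒ gcHc   [S -> H c]
gcHc ⇒ gcgcSc   [H -> g c S]
gcgcSc ⇒ gcgcHcc   [S -> H c]
gcgcHcc ⇒ gcgcgcc   [H -> g]

S⇒H⇒gcS⇒gcHc⇒gcgcSc⇒gcgcHcc⇒gcgcgcc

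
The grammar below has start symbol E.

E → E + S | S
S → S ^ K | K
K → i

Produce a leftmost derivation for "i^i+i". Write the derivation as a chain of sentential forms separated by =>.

E=>E+S=>S+S=>S^K+S=>K^K+S=>i^K+S=>i^i+S=>i^i+K=>i^i+i

E => E+S   [E → E + S]
E+S => S+S   [E → S]
S+S => S^K+S   [S → S ^ K]
S^K+S => K^K+S   [S → K]
K^K+S => i^K+S   [K → i]
i^K+S => i^i+S   [K → i]
i^i+S => i^i+K   [S → K]
i^i+K => i^i+i   [K → i]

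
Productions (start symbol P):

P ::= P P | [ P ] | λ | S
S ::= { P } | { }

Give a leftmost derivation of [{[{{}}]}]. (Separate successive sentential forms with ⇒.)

P ⇒ PP   [P ::= P P]
PP ⇒ [P]P   [P ::= [ P ]]
[P]P ⇒ [S]P   [P ::= S]
[S]P ⇒ [{P}]P   [S ::= { P }]
[{P}]P ⇒ [{[P]}]P   [P ::= [ P ]]
[{[P]}]P ⇒ [{[S]}]P   [P ::= S]
[{[S]}]P ⇒ [{[{P}]}]P   [S ::= { P }]
[{[{P}]}]P ⇒ [{[{S}]}]P   [P ::= S]
[{[{S}]}]P ⇒ [{[{{}}]}]P   [S ::= { }]
[{[{{}}]}]P ⇒ [{[{{}}]}]   [P ::= λ]

P ⇒ PP ⇒ [P]P ⇒ [S]P ⇒ [{P}]P ⇒ [{[P]}]P ⇒ [{[S]}]P ⇒ [{[{P}]}]P ⇒ [{[{S}]}]P ⇒ [{[{{}}]}]P ⇒ [{[{{}}]}]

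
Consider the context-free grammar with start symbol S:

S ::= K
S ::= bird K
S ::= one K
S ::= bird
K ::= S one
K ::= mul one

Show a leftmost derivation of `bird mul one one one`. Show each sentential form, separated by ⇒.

S ⇒ K ⇒ S one ⇒ bird K one ⇒ bird S one one ⇒ bird K one one ⇒ bird mul one one one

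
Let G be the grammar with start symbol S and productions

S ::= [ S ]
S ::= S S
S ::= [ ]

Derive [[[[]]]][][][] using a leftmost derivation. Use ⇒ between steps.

S ⇒ SS   [S ::= S S]
SS ⇒ SSS   [S ::= S S]
SSS ⇒ SSSS   [S ::= S S]
SSSS ⇒ [S]SSS   [S ::= [ S ]]
[S]SSS ⇒ [[S]]SSS   [S ::= [ S ]]
[[S]]SSS ⇒ [[[S]]]SSS   [S ::= [ S ]]
[[[S]]]SSS ⇒ [[[[]]]]SSS   [S ::= [ ]]
[[[[]]]]SSS ⇒ [[[[]]]][]SS   [S ::= [ ]]
[[[[]]]][]SS ⇒ [[[[]]]][][]S   [S ::= [ ]]
[[[[]]]][][]S ⇒ [[[[]]]][][][]   [S ::= [ ]]

S⇒SS⇒SSS⇒SSSS⇒[S]SSS⇒[[S]]SSS⇒[[[S]]]SSS⇒[[[[]]]]SSS⇒[[[[]]]][]SS⇒[[[[]]]][][]S⇒[[[[]]]][][][]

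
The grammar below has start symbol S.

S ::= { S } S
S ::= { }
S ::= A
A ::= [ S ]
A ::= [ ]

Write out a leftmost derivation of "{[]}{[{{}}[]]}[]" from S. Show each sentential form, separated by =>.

S => {S}S => {A}S => {[]}S => {[]}{S}S => {[]}{A}S => {[]}{[S]}S => {[]}{[{S}S]}S => {[]}{[{{}}S]}S => {[]}{[{{}}A]}S => {[]}{[{{}}[]]}S => {[]}{[{{}}[]]}A => {[]}{[{{}}[]]}[]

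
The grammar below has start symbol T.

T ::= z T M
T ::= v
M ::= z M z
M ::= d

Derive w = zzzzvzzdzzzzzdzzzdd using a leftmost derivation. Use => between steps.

T=>zTM=>zzTMM=>zzzTMMM=>zzzzTMMMM=>zzzzvMMMM=>zzzzvzMzMMM=>zzzzvzzMzzMMM=>zzzzvzzdzzMMM=>zzzzvzzdzzzMzMM=>zzzzvzzdzzzzMzzMM=>zzzzvzzdzzzzzMzzzMM=>zzzzvzzdzzzzzdzzzMM=>zzzzvzzdzzzzzdzzzdM=>zzzzvzzdzzzzzdzzzdd

T => zTM   [T ::= z T M]
zTM => zzTMM   [T ::= z T M]
zzTMM => zzzTMMM   [T ::= z T M]
zzzTMMM => zzzzTMMMM   [T ::= z T M]
zzzzTMMMM => zzzzvMMMM   [T ::= v]
zzzzvMMMM => zzzzvzMzMMM   [M ::= z M z]
zzzzvzMzMMM => zzzzvzzMzzMMM   [M ::= z M z]
zzzzvzzMzzMMM => zzzzvzzdzzMMM   [M ::= d]
zzzzvzzdzzMMM => zzzzvzzdzzzMzMM   [M ::= z M z]
zzzzvzzdzzzMzMM => zzzzvzzdzzzzMzzMM   [M ::= z M z]
zzzzvzzdzzzzMzzMM => zzzzvzzdzzzzzMzzzMM   [M ::= z M z]
zzzzvzzdzzzzzMzzzMM => zzzzvzzdzzzzzdzzzMM   [M ::= d]
zzzzvzzdzzzzzdzzzMM => zzzzvzzdzzzzzdzzzdM   [M ::= d]
zzzzvzzdzzzzzdzzzdM => zzzzvzzdzzzzzdzzzdd   [M ::= d]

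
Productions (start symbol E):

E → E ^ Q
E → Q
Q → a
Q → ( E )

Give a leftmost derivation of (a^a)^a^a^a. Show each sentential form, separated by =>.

E => E^Q => E^Q^Q => E^Q^Q^Q => Q^Q^Q^Q => (E)^Q^Q^Q => (E^Q)^Q^Q^Q => (Q^Q)^Q^Q^Q => (a^Q)^Q^Q^Q => (a^a)^Q^Q^Q => (a^a)^a^Q^Q => (a^a)^a^a^Q => (a^a)^a^a^a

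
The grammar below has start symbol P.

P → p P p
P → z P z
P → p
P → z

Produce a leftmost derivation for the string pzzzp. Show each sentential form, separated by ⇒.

P ⇒ pPp ⇒ pzPzp ⇒ pzzzp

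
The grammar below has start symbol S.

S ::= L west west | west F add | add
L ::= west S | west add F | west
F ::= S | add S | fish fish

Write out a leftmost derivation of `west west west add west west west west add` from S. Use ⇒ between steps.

S ⇒ west F add   [S ::= west F add]
west F add ⇒ west S add   [F ::= S]
west S add ⇒ west L west west add   [S ::= L west west]
west L west west add ⇒ west west S west west add   [L ::= west S]
west west S west west add ⇒ west west L west west west west add   [S ::= L west west]
west west L west west west west add ⇒ west west west S west west west west add   [L ::= west S]
west west west S west west west west add ⇒ west west west add west west west west add   [S ::= add]

S ⇒ west F add ⇒ west S add ⇒ west L west west add ⇒ west west S west west add ⇒ west west L west west west west add ⇒ west west west S west west west west add ⇒ west west west add west west west west add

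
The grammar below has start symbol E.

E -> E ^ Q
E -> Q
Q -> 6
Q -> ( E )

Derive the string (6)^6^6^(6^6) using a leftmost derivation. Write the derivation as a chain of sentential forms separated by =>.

E => E^Q => E^Q^Q => E^Q^Q^Q => Q^Q^Q^Q => (E)^Q^Q^Q => (Q)^Q^Q^Q => (6)^Q^Q^Q => (6)^6^Q^Q => (6)^6^6^Q => (6)^6^6^(E) => (6)^6^6^(E^Q) => (6)^6^6^(Q^Q) => (6)^6^6^(6^Q) => (6)^6^6^(6^6)

E => E^Q   [E -> E ^ Q]
E^Q => E^Q^Q   [E -> E ^ Q]
E^Q^Q => E^Q^Q^Q   [E -> E ^ Q]
E^Q^Q^Q => Q^Q^Q^Q   [E -> Q]
Q^Q^Q^Q => (E)^Q^Q^Q   [Q -> ( E )]
(E)^Q^Q^Q => (Q)^Q^Q^Q   [E -> Q]
(Q)^Q^Q^Q => (6)^Q^Q^Q   [Q -> 6]
(6)^Q^Q^Q => (6)^6^Q^Q   [Q -> 6]
(6)^6^Q^Q => (6)^6^6^Q   [Q -> 6]
(6)^6^6^Q => (6)^6^6^(E)   [Q -> ( E )]
(6)^6^6^(E) => (6)^6^6^(E^Q)   [E -> E ^ Q]
(6)^6^6^(E^Q) => (6)^6^6^(Q^Q)   [E -> Q]
(6)^6^6^(Q^Q) => (6)^6^6^(6^Q)   [Q -> 6]
(6)^6^6^(6^Q) => (6)^6^6^(6^6)   [Q -> 6]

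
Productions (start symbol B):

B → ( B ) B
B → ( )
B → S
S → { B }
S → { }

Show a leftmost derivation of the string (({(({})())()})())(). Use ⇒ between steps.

B ⇒ (B)B   [B → ( B ) B]
(B)B ⇒ ((B)B)B   [B → ( B ) B]
((B)B)B ⇒ ((S)B)B   [B → S]
((S)B)B ⇒ (({B})B)B   [S → { B }]
(({B})B)B ⇒ (({(B)B})B)B   [B → ( B ) B]
(({(B)B})B)B ⇒ (({((B)B)B})B)B   [B → ( B ) B]
(({((B)B)B})B)B ⇒ (({((S)B)B})B)B   [B → S]
(({((S)B)B})B)B ⇒ (({(({})B)B})B)B   [S → { }]
(({(({})B)B})B)B ⇒ (({(({})())B})B)B   [B → ( )]
(({(({})())B})B)B ⇒ (({(({})())()})B)B   [B → ( )]
(({(({})())()})B)B ⇒ (({(({})())()})())B   [B → ( )]
(({(({})())()})())B ⇒ (({(({})())()})())()   [B → ( )]

B ⇒ (B)B ⇒ ((B)B)B ⇒ ((S)B)B ⇒ (({B})B)B ⇒ (({(B)B})B)B ⇒ (({((B)B)B})B)B ⇒ (({((S)B)B})B)B ⇒ (({(({})B)B})B)B ⇒ (({(({})())B})B)B ⇒ (({(({})())()})B)B ⇒ (({(({})())()})())B ⇒ (({(({})())()})())()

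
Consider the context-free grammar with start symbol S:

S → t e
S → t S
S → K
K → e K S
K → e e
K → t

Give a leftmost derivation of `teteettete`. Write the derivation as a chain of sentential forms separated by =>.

S => tS => tK => teKS => tetS => tetK => teteKS => teteeKSS => teteetSS => teteetteS => teteettete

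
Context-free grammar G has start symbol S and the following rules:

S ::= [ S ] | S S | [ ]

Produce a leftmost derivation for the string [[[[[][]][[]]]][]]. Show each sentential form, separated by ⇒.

S⇒[S]⇒[SS]⇒[[S]S]⇒[[[S]]S]⇒[[[SS]]S]⇒[[[[S]S]]S]⇒[[[[SS]S]]S]⇒[[[[[]S]S]]S]⇒[[[[[][]]S]]S]⇒[[[[[][]][S]]]S]⇒[[[[[][]][[]]]]S]⇒[[[[[][]][[]]]][]]

S ⇒ [S]   [S ::= [ S ]]
[S] ⇒ [SS]   [S ::= S S]
[SS] ⇒ [[S]S]   [S ::= [ S ]]
[[S]S] ⇒ [[[S]]S]   [S ::= [ S ]]
[[[S]]S] ⇒ [[[SS]]S]   [S ::= S S]
[[[SS]]S] ⇒ [[[[S]S]]S]   [S ::= [ S ]]
[[[[S]S]]S] ⇒ [[[[SS]S]]S]   [S ::= S S]
[[[[SS]S]]S] ⇒ [[[[[]S]S]]S]   [S ::= [ ]]
[[[[[]S]S]]S] ⇒ [[[[[][]]S]]S]   [S ::= [ ]]
[[[[[][]]S]]S] ⇒ [[[[[][]][S]]]S]   [S ::= [ S ]]
[[[[[][]][S]]]S] ⇒ [[[[[][]][[]]]]S]   [S ::= [ ]]
[[[[[][]][[]]]]S] ⇒ [[[[[][]][[]]]][]]   [S ::= [ ]]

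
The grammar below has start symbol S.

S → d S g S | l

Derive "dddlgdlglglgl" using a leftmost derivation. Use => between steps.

S => dSgS => ddSgSgS => dddSgSgSgS => dddlgSgSgS => dddlgdSgSgSgS => dddlgdlgSgSgS => dddlgdlglgSgS => dddlgdlglglgS => dddlgdlglglgl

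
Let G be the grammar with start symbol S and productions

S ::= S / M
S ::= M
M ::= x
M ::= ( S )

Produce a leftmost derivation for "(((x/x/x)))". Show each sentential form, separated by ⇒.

S⇒M⇒(S)⇒(M)⇒((S))⇒((M))⇒(((S)))⇒(((S/M)))⇒(((S/M/M)))⇒(((M/M/M)))⇒(((x/M/M)))⇒(((x/x/M)))⇒(((x/x/x)))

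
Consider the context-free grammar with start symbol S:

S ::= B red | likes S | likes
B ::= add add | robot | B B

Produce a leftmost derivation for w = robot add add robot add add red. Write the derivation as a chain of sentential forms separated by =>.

S => B red => B B red => B B B red => robot B B red => robot B B B red => robot add add B B red => robot add add robot B red => robot add add robot add add red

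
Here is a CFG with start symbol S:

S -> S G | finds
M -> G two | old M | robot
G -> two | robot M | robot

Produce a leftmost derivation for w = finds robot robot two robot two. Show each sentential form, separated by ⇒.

S ⇒ S G ⇒ S G G ⇒ S G G G ⇒ S G G G G ⇒ finds G G G G ⇒ finds robot M G G G ⇒ finds robot robot G G G ⇒ finds robot robot two G G ⇒ finds robot robot two robot G ⇒ finds robot robot two robot two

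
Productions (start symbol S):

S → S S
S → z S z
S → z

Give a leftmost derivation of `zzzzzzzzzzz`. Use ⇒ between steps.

S⇒SS⇒SSS⇒zSzSS⇒zzSzzSS⇒zzzzzSS⇒zzzzzzSzS⇒zzzzzzSSzS⇒zzzzzzSSSzS⇒zzzzzzzSSzS⇒zzzzzzzzSzS⇒zzzzzzzzzzS⇒zzzzzzzzzzz

S ⇒ SS   [S → S S]
SS ⇒ SSS   [S → S S]
SSS ⇒ zSzSS   [S → z S z]
zSzSS ⇒ zzSzzSS   [S → z S z]
zzSzzSS ⇒ zzzzzSS   [S → z]
zzzzzSS ⇒ zzzzzzSzS   [S → z S z]
zzzzzzSzS ⇒ zzzzzzSSzS   [S → S S]
zzzzzzSSzS ⇒ zzzzzzSSSzS   [S → S S]
zzzzzzSSSzS ⇒ zzzzzzzSSzS   [S → z]
zzzzzzzSSzS ⇒ zzzzzzzzSzS   [S → z]
zzzzzzzzSzS ⇒ zzzzzzzzzzS   [S → z]
zzzzzzzzzzS ⇒ zzzzzzzzzzz   [S → z]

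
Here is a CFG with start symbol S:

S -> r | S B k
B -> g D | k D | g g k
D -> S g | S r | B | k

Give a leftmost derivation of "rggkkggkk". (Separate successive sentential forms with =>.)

S => SBk   [S -> S B k]
SBk => SBkBk   [S -> S B k]
SBkBk => rBkBk   [S -> r]
rBkBk => rggkkBk   [B -> g g k]
rggkkBk => rggkkggkk   [B -> g g k]

S => SBk => SBkBk => rBkBk => rggkkBk => rggkkggkk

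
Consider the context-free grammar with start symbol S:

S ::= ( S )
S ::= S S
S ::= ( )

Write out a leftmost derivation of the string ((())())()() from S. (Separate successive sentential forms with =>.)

S=>SS=>SSS=>(S)SS=>(SS)SS=>((S)S)SS=>((())S)SS=>((())())SS=>((())())()S=>((())())()()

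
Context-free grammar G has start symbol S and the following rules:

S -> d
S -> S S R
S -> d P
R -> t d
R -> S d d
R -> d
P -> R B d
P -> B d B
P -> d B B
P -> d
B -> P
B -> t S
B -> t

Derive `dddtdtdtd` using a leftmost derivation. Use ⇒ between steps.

S ⇒ SSR ⇒ dPSR ⇒ ddBBSR ⇒ ddPBSR ⇒ ddRBdBSR ⇒ dddBdBSR ⇒ dddtdBSR ⇒ dddtdtSR ⇒ dddtdtdR ⇒ dddtdtdtd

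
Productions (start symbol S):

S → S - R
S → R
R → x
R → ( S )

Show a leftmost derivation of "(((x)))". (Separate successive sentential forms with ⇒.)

S ⇒ R   [S → R]
R ⇒ (S)   [R → ( S )]
(S) ⇒ (R)   [S → R]
(R) ⇒ ((S))   [R → ( S )]
((S)) ⇒ ((R))   [S → R]
((R)) ⇒ (((S)))   [R → ( S )]
(((S))) ⇒ (((R)))   [S → R]
(((R))) ⇒ (((x)))   [R → x]

S ⇒ R ⇒ (S) ⇒ (R) ⇒ ((S)) ⇒ ((R)) ⇒ (((S))) ⇒ (((R))) ⇒ (((x)))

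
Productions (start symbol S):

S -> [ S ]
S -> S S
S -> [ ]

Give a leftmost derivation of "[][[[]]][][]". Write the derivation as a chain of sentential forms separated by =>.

S => SS => []S => []SS => []SSS => [][S]SS => [][[S]]SS => [][[[]]]SS => [][[[]]][]S => [][[[]]][][]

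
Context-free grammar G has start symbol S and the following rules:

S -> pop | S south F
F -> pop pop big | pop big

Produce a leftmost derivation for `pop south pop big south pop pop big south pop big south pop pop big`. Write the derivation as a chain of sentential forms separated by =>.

S => S south F   [S -> S south F]
S south F => S south F south F   [S -> S south F]
S south F south F => S south F south F south F   [S -> S south F]
S south F south F south F => S south F south F south F south F   [S -> S south F]
S south F south F south F south F => pop south F south F south F south F   [S -> pop]
pop south F south F south F south F => pop south pop big south F south F south F   [F -> pop big]
pop south pop big south F south F south F => pop south pop big south pop pop big south F south F   [F -> pop pop big]
pop south pop big south pop pop big south F south F => pop south pop big south pop pop big south pop big south F   [F -> pop big]
pop south pop big south pop pop big south pop big south F => pop south pop big south pop pop big south pop big south pop pop big   [F -> pop pop big]

S => S south F => S south F south F => S south F south F south F => S south F south F south F south F => pop south F south F south F south F => pop south pop big south F south F south F => pop south pop big south pop pop big south F south F => pop south pop big south pop pop big south pop big south F => pop south pop big south pop pop big south pop big south pop pop big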